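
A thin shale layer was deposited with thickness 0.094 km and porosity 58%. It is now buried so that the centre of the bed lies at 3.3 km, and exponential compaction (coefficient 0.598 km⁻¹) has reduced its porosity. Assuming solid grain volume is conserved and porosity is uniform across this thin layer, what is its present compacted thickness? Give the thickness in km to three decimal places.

0.043 km

Porosity at 3.3 km: n = 0.58·exp(−0.598×3.3) = 0.0806
Solid-volume conservation: h(1−n) = h₀(1−n₀) ⇒ h = h₀·(1−n₀)/(1−n)
h = 0.094 × (1 − 0.58)/(1 − 0.0806) = 0.094 × 0.4568 = 0.0429 km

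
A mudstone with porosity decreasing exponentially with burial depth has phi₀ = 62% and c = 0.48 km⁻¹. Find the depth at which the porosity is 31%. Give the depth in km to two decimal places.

Invert Athy's law: z = ln(phi₀/phi) / c
z = ln(0.62/0.31) / 0.48 = ln(2) / 0.48 = 0.6931 / 0.48 = 1.444 km

1.44 km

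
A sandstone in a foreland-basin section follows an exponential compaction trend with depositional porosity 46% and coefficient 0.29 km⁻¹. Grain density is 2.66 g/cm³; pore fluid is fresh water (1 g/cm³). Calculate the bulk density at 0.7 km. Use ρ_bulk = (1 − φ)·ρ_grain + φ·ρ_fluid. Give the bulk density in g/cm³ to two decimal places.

2.04 g/cm³

Porosity at depth: φ = 0.46·exp(−0.29×0.7) = 0.46×0.8163 = 0.3755
Bulk density: ρ_b = (1−φ)ρ_g + φ·ρ_f = 0.6245×2.66 + 0.3755×1
       = 1.661 + 0.375 = 2.037 g/cm³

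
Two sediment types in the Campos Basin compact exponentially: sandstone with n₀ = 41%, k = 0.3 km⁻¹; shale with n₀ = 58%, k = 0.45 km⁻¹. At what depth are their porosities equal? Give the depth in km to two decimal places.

2.31 km

Set n₀ₐ e^(−kₐz) = n₀ᵦ e^(−kᵦz) ⇒ ln(n₀ₐ/n₀ᵦ) = (kₐ − kᵦ)·z
z = ln(0.41/0.58) / (0.3 − 0.45) = -0.3469 / -0.15 = 2.312 km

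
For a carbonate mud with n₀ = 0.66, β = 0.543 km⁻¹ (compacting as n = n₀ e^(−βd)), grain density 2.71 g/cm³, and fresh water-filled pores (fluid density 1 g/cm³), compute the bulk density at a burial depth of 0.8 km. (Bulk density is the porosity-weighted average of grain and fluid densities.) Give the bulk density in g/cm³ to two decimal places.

1.98 g/cm³

Porosity at depth: n = 0.66·exp(−0.543×0.8) = 0.66×0.6477 = 0.4275
Bulk density: ρ_b = (1−n)ρ_g + n·ρ_f = 0.5725×2.71 + 0.4275×1
       = 1.552 + 0.427 = 1.979 g/cm³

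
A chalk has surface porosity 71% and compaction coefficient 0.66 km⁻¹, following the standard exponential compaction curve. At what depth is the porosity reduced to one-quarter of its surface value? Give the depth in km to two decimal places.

2.10 km

φ/φ₀ = 1/4 ⇒ exp(−k·d) = 1/4 ⇒ d = ln(4) / k
d = 1.3863 / 0.66 = 2.100 km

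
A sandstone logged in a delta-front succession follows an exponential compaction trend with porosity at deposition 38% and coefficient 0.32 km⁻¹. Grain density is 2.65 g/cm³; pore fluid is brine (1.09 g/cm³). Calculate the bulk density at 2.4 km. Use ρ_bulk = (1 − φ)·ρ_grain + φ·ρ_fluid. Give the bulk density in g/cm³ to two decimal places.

2.37 g/cm³

Porosity at depth: φ = 0.38·exp(−0.32×2.4) = 0.38×0.4639 = 0.1763
Bulk density: ρ_b = (1−φ)ρ_g + φ·ρ_f = 0.8237×2.65 + 0.1763×1.09
       = 2.183 + 0.192 = 2.375 g/cm³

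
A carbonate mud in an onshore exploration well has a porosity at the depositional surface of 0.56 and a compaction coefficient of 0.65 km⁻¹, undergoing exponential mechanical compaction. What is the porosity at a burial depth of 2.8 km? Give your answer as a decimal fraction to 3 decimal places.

0.091

phi = phi₀·exp(−k·d) = 0.56 × exp(−0.65 × 2.8) = 0.56 × exp(−1.82)
  = 0.56 × 0.1620 = 0.0907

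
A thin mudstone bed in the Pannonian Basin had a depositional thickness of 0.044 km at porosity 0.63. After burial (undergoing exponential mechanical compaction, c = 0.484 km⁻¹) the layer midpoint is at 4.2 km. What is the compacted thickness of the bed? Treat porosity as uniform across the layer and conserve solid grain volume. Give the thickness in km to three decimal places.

Porosity at 4.2 km: φ = 0.63·exp(−0.484×4.2) = 0.0825
Solid-volume conservation: h(1−φ) = h₀(1−φ₀) ⇒ h = h₀·(1−φ₀)/(1−φ)
h = 0.044 × (1 − 0.63)/(1 − 0.0825) = 0.044 × 0.4033 = 0.0177 km

0.018 km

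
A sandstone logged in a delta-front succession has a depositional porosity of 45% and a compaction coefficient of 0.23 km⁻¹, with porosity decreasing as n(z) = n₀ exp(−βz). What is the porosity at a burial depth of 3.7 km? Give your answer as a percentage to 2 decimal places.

n = n₀·exp(−β·z) = 0.45 × exp(−0.23 × 3.7) = 0.45 × exp(−0.851)
  = 0.45 × 0.4270 = 0.1921

19.21%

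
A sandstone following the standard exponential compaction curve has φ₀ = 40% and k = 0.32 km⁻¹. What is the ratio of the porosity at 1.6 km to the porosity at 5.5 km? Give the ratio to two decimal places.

3.48

φ(Z₁)/φ(Z₂) = e^(−k·Z₁)/e^(−k·Z₂) = e^{k(Z₂−Z₁)}
= exp(0.32 × 3.9) = exp(1.248) = 3.4834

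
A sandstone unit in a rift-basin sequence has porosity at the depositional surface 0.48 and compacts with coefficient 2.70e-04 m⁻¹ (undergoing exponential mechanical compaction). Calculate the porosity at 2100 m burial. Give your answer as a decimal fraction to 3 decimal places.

0.272

Working in km (1 km = 1000 m; β in km⁻¹ = β in m⁻¹ × 1000):
φ = φ₀·exp(−β·Z) = 0.48 × exp(−0.27 × 2.1) = 0.48 × exp(−0.567)
  = 0.48 × 0.5672 = 0.2723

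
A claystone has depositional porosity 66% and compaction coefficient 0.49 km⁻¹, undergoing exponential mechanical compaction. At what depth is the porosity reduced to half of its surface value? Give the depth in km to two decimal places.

1.41 km

n/n₀ = 1/2 ⇒ exp(−k·z) = 1/2 ⇒ z = ln(2) / k
z = 0.6931 / 0.49 = 1.415 km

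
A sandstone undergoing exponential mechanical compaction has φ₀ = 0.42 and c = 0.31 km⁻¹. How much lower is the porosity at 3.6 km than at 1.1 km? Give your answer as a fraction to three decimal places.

φ(1.1) = 0.42·e^(−0.31×1.1) = 0.2986
φ(3.6) = 0.42·e^(−0.31×3.6) = 0.1376
Δφ = 0.2986 − 0.1376 = 0.1611

0.161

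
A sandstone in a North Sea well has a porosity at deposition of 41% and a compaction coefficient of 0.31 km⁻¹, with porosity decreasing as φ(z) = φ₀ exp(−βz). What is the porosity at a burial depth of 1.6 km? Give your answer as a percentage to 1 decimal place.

25.0%

φ = φ₀·exp(−β·z) = 0.41 × exp(−0.31 × 1.6) = 0.41 × exp(−0.496)
  = 0.41 × 0.6090 = 0.2497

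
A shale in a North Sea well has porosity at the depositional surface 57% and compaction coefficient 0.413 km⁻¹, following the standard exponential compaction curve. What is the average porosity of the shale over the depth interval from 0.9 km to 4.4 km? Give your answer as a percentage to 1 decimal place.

⟨φ⟩ = (1/(z₂−z₁)) ∫ φ₀ e^(−cz) dz = φ₀·(e^(−c·z₁) − e^(−c·z₂)) / (c·(z₂−z₁))
e^(−0.413×0.9) = 0.6896; e^(−0.413×4.4) = 0.1625
⟨φ⟩ = 0.57 × (0.6896 − 0.1625) / (0.413 × 3.5) = 0.57 × 0.3646 = 0.2078

20.8%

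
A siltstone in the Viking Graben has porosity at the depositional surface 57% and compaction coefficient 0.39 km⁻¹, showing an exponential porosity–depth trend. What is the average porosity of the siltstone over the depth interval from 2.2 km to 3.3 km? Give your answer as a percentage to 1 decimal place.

19.7%

⟨φ⟩ = (1/(z₂−z₁)) ∫ φ₀ e^(−cz) dz = φ₀·(e^(−c·z₁) − e^(−c·z₂)) / (c·(z₂−z₁))
e^(−0.39×2.2) = 0.4240; e^(−0.39×3.3) = 0.2761
⟨φ⟩ = 0.57 × (0.4240 − 0.2761) / (0.39 × 1.1) = 0.57 × 0.3448 = 0.1965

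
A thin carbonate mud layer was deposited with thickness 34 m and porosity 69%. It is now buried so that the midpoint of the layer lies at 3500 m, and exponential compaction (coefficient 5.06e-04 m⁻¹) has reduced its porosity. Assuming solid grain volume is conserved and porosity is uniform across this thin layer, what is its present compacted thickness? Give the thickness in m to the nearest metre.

Working in km (1 km = 1000 m; β in km⁻¹ = β in m⁻¹ × 1000):
Porosity at 3.5 km: n = 0.69·exp(−0.506×3.5) = 0.1174
Solid-volume conservation: h(1−n) = h₀(1−n₀) ⇒ h = h₀·(1−n₀)/(1−n)
h = 0.034 × (1 − 0.69)/(1 − 0.1174) = 0.034 × 0.3512 = 0.0119 km

12 m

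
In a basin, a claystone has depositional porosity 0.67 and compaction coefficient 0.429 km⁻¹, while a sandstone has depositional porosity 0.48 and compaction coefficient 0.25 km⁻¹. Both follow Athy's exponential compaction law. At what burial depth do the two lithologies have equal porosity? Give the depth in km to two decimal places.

Set φ₀ₐ e^(−βₐz) = φ₀ᵦ e^(−βᵦz) ⇒ ln(φ₀ₐ/φ₀ᵦ) = (βₐ − βᵦ)·z
z = ln(0.67/0.48) / (0.429 − 0.25) = 0.3335 / 0.179 = 1.863 km

1.86 km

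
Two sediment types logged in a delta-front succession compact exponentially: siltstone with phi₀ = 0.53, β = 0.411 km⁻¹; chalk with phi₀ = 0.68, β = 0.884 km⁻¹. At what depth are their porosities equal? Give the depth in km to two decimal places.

Set phi₀ₐ e^(−βₐz) = phi₀ᵦ e^(−βᵦz) ⇒ ln(phi₀ₐ/phi₀ᵦ) = (βₐ − βᵦ)·z
z = ln(0.53/0.68) / (0.411 − 0.884) = -0.2492 / -0.473 = 0.527 km

0.53 km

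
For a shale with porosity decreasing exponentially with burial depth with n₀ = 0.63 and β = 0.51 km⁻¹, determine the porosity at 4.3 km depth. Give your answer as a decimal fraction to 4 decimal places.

0.0703

n = n₀·exp(−β·d) = 0.63 × exp(−0.51 × 4.3) = 0.63 × exp(−2.193)
  = 0.63 × 0.1116 = 0.0703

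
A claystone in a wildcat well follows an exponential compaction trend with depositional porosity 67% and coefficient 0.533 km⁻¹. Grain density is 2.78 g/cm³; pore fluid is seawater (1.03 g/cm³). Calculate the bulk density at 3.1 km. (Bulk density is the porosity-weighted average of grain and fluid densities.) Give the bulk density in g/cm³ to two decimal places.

2.56 g/cm³

Porosity at depth: phi = 0.67·exp(−0.533×3.1) = 0.67×0.1916 = 0.1284
Bulk density: ρ_b = (1−phi)ρ_g + phi·ρ_f = 0.8716×2.78 + 0.1284×1.03
       = 2.423 + 0.132 = 2.555 g/cm³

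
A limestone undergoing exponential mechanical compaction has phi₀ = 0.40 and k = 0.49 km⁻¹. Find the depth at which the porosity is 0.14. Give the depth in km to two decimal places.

2.14 km

Invert Athy's law: Z = ln(phi₀/phi) / k
Z = ln(0.4/0.14) / 0.49 = ln(2.857) / 0.49 = 1.0498 / 0.49 = 2.142 km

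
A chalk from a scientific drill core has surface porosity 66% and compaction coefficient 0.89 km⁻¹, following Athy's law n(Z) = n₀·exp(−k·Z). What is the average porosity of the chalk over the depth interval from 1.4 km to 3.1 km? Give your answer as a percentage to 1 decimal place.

⟨n⟩ = (1/(Z₂−Z₁)) ∫ n₀ e^(−kZ) dZ = n₀·(e^(−k·Z₁) − e^(−k·Z₂)) / (k·(Z₂−Z₁))
e^(−0.89×1.4) = 0.2877; e^(−0.89×3.1) = 0.0634
⟨n⟩ = 0.66 × (0.2877 − 0.0634) / (0.89 × 1.7) = 0.66 × 0.1482 = 0.0978

9.8%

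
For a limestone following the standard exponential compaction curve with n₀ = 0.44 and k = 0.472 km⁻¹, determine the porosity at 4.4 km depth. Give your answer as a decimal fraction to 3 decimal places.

n = n₀·exp(−k·d) = 0.44 × exp(−0.472 × 4.4) = 0.44 × exp(−2.077)
  = 0.44 × 0.1253 = 0.0551

0.055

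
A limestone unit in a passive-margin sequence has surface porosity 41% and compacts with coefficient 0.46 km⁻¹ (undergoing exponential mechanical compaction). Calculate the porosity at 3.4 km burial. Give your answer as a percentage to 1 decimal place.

8.6%

n = n₀·exp(−c·Z) = 0.41 × exp(−0.46 × 3.4) = 0.41 × exp(−1.564)
  = 0.41 × 0.2093 = 0.0858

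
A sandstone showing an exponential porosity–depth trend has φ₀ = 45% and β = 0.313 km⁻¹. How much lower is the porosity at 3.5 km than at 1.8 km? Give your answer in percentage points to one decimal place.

10.6 percentage points

φ(1.8) = 0.45·e^(−0.313×1.8) = 0.2562
φ(3.5) = 0.45·e^(−0.313×3.5) = 0.1505
Δφ = 0.2562 − 0.1505 = 0.1057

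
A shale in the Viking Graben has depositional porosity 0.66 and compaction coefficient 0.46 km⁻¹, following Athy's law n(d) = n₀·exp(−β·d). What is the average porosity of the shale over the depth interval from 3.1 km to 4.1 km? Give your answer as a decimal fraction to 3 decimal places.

0.127

⟨n⟩ = (1/(d₂−d₁)) ∫ n₀ e^(−βd) dd = n₀·(e^(−β·d₁) − e^(−β·d₂)) / (β·(d₂−d₁))
e^(−0.46×3.1) = 0.2403; e^(−0.46×4.1) = 0.1517
⟨n⟩ = 0.66 × (0.2403 − 0.1517) / (0.46 × 1) = 0.66 × 0.1926 = 0.1271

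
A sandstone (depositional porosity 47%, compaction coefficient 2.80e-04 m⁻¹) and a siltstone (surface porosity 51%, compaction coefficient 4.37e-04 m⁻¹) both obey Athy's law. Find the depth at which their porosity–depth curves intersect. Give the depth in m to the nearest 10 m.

Working in km (1 km = 1000 m; β in km⁻¹ = β in m⁻¹ × 1000):
Set n₀ₐ e^(−βₐd) = n₀ᵦ e^(−βᵦd) ⇒ ln(n₀ₐ/n₀ᵦ) = (βₐ − βᵦ)·d
d = ln(0.47/0.51) / (0.28 − 0.437) = -0.0817 / -0.157 = 0.520 km

520 m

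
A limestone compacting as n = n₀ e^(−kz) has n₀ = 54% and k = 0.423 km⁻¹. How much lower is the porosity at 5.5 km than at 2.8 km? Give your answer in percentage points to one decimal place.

n(2.8) = 0.54·e^(−0.423×2.8) = 0.1652
n(5.5) = 0.54·e^(−0.423×5.5) = 0.0527
Δn = 0.1652 − 0.0527 = 0.1125

11.2 percentage points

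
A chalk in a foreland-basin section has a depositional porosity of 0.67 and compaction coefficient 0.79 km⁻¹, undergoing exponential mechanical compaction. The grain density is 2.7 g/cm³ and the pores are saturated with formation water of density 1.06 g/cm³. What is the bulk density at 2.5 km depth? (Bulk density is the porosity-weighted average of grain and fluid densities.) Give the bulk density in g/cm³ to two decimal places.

2.55 g/cm³

Porosity at depth: n = 0.67·exp(−0.79×2.5) = 0.67×0.1388 = 0.0930
Bulk density: ρ_b = (1−n)ρ_g + n·ρ_f = 0.9070×2.7 + 0.0930×1.06
       = 2.449 + 0.099 = 2.548 g/cm³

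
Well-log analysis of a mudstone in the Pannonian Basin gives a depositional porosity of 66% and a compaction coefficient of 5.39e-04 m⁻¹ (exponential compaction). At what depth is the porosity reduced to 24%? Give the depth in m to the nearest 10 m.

Working in km (1 km = 1000 m; β in km⁻¹ = β in m⁻¹ × 1000):
Invert Athy's law: Z = ln(n₀/n) / β
Z = ln(0.66/0.24) / 0.539 = ln(2.75) / 0.539 = 1.0116 / 0.539 = 1.877 km

1880 m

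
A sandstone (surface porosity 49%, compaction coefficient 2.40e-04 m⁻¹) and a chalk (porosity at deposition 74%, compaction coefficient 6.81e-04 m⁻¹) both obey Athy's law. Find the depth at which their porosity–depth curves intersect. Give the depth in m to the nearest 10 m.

Working in km (1 km = 1000 m; β in km⁻¹ = β in m⁻¹ × 1000):
Set phi₀ₐ e^(−βₐd) = phi₀ᵦ e^(−βᵦd) ⇒ ln(phi₀ₐ/phi₀ᵦ) = (βₐ − βᵦ)·d
d = ln(0.49/0.74) / (0.24 − 0.681) = -0.4122 / -0.441 = 0.935 km

930 m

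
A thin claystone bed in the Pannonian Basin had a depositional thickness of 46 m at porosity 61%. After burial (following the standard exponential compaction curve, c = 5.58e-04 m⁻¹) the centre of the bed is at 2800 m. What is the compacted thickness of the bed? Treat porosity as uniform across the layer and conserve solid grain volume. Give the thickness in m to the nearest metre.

Working in km (1 km = 1000 m; c in km⁻¹ = c in m⁻¹ × 1000):
Porosity at 2.8 km: phi = 0.61·exp(−0.558×2.8) = 0.1279
Solid-volume conservation: h(1−phi) = h₀(1−phi₀) ⇒ h = h₀·(1−phi₀)/(1−phi)
h = 0.046 × (1 − 0.61)/(1 − 0.1279) = 0.046 × 0.4472 = 0.0206 km

21 m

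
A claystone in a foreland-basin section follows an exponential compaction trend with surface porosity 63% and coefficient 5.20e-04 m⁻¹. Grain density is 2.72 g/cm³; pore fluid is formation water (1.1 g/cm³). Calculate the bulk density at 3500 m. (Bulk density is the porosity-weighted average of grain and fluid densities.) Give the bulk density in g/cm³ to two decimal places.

2.55 g/cm³

Working in km (1 km = 1000 m; c in km⁻¹ = c in m⁻¹ × 1000):
Porosity at depth: phi = 0.63·exp(−0.52×3.5) = 0.63×0.1620 = 0.1021
Bulk density: ρ_b = (1−phi)ρ_g + phi·ρ_f = 0.8979×2.72 + 0.1021×1.1
       = 2.442 + 0.112 = 2.555 g/cm³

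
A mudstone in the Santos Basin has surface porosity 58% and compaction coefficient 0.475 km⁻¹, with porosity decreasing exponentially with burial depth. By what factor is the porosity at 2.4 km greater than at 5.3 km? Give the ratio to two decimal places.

phi(z₁)/phi(z₂) = e^(−c·z₁)/e^(−c·z₂) = e^{c(z₂−z₁)}
= exp(0.475 × 2.9) = exp(1.377) = 3.9650

3.96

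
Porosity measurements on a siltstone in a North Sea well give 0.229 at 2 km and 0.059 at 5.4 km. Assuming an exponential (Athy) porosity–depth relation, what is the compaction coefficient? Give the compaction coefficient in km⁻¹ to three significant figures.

0.399 km⁻¹

Athy: φ(Z) = φ₀ e^(−kZ) ⇒ φ₁/φ₂ = e^{k(Z₂−Z₁)} ⇒ k = ln(φ₁/φ₂)/(Z₂−Z₁)
k = ln(0.229/0.059) / (5.4 − 2) = ln(3.881) / 3.4 = 1.3562 / 3.4 = 0.3989 km⁻¹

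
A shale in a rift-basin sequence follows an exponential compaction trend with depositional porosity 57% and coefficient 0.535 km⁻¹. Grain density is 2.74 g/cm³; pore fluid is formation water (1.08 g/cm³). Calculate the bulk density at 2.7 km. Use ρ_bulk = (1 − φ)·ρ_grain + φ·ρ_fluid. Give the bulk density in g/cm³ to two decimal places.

Porosity at depth: φ = 0.57·exp(−0.535×2.7) = 0.57×0.2359 = 0.1344
Bulk density: ρ_b = (1−φ)ρ_g + φ·ρ_f = 0.8656×2.74 + 0.1344×1.08
       = 2.372 + 0.145 = 2.517 g/cm³

2.52 g/cm³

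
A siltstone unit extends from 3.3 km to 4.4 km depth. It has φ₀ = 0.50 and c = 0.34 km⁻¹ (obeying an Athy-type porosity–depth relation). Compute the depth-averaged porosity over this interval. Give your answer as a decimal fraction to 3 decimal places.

0.136

⟨φ⟩ = (1/(Z₂−Z₁)) ∫ φ₀ e^(−cZ) dZ = φ₀·(e^(−c·Z₁) − e^(−c·Z₂)) / (c·(Z₂−Z₁))
e^(−0.34×3.3) = 0.3256; e^(−0.34×4.4) = 0.2240
⟨φ⟩ = 0.5 × (0.3256 − 0.2240) / (0.34 × 1.1) = 0.5 × 0.2717 = 0.1358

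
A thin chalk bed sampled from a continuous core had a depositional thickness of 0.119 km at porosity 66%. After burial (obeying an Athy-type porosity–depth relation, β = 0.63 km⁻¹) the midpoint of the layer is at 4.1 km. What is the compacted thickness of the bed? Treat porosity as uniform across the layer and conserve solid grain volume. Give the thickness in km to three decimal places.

Porosity at 4.1 km: n = 0.66·exp(−0.63×4.1) = 0.0499
Solid-volume conservation: h(1−n) = h₀(1−n₀) ⇒ h = h₀·(1−n₀)/(1−n)
h = 0.119 × (1 − 0.66)/(1 − 0.0499) = 0.119 × 0.3578 = 0.0426 km

0.043 km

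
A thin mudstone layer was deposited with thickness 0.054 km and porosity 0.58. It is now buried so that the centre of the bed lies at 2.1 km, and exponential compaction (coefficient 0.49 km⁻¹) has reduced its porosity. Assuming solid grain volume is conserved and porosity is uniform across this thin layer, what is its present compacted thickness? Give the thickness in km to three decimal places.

Porosity at 2.1 km: phi = 0.58·exp(−0.49×2.1) = 0.2073
Solid-volume conservation: h(1−phi) = h₀(1−phi₀) ⇒ h = h₀·(1−phi₀)/(1−phi)
h = 0.054 × (1 − 0.58)/(1 − 0.2073) = 0.054 × 0.5298 = 0.0286 km

0.029 km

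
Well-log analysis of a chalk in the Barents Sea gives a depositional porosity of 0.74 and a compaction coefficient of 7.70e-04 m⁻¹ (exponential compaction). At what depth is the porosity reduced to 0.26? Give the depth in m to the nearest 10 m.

Working in km (1 km = 1000 m; c in km⁻¹ = c in m⁻¹ × 1000):
Invert Athy's law: z = ln(phi₀/phi) / c
z = ln(0.74/0.26) / 0.77 = ln(2.846) / 0.77 = 1.0460 / 0.77 = 1.358 km

1360 m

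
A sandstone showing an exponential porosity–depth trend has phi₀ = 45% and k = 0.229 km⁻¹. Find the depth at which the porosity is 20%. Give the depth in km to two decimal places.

Invert Athy's law: d = ln(phi₀/phi) / k
d = ln(0.45/0.2) / 0.229 = ln(2.25) / 0.229 = 0.8109 / 0.229 = 3.541 km

3.54 km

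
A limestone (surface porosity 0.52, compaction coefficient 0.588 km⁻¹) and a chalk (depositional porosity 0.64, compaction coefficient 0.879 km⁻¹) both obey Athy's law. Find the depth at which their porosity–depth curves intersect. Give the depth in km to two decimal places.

Set phi₀ₐ e^(−kₐz) = phi₀ᵦ e^(−kᵦz) ⇒ ln(phi₀ₐ/phi₀ᵦ) = (kₐ − kᵦ)·z
z = ln(0.52/0.64) / (0.588 − 0.879) = -0.2076 / -0.291 = 0.714 km

0.71 km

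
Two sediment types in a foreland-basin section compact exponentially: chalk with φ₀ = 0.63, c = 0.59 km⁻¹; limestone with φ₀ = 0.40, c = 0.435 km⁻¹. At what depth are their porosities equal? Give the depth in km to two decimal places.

Set φ₀ₐ e^(−cₐz) = φ₀ᵦ e^(−cᵦz) ⇒ ln(φ₀ₐ/φ₀ᵦ) = (cₐ − cᵦ)·z
z = ln(0.63/0.4) / (0.59 − 0.435) = 0.4543 / 0.155 = 2.931 km

2.93 km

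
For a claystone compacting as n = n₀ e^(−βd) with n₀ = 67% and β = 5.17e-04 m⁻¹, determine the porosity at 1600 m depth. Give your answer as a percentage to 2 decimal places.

29.30%

Working in km (1 km = 1000 m; β in km⁻¹ = β in m⁻¹ × 1000):
n = n₀·exp(−β·d) = 0.67 × exp(−0.517 × 1.6) = 0.67 × exp(−0.8272)
  = 0.67 × 0.4373 = 0.2930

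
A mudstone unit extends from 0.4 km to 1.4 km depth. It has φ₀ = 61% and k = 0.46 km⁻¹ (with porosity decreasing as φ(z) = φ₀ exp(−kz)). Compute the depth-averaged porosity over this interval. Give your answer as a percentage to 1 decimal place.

⟨φ⟩ = (1/(z₂−z₁)) ∫ φ₀ e^(−kz) dz = φ₀·(e^(−k·z₁) − e^(−k·z₂)) / (k·(z₂−z₁))
e^(−0.46×0.4) = 0.8319; e^(−0.46×1.4) = 0.5252
⟨φ⟩ = 0.61 × (0.8319 − 0.5252) / (0.46 × 1) = 0.61 × 0.6668 = 0.4068

40.7%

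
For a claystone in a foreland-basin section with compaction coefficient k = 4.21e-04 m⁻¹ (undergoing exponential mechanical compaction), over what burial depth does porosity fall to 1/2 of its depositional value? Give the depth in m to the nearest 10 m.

1650 m

Working in km (1 km = 1000 m; k in km⁻¹ = k in m⁻¹ × 1000):
phi/phi₀ = 1/2 ⇒ exp(−k·Z) = 1/2 ⇒ Z = ln(2) / k
Z = 0.6931 / 0.421 = 1.646 km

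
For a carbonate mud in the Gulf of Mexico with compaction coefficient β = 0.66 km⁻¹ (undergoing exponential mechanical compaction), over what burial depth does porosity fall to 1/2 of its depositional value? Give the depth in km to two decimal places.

1.05 km

n/n₀ = 1/2 ⇒ exp(−β·Z) = 1/2 ⇒ Z = ln(2) / β
Z = 0.6931 / 0.66 = 1.050 km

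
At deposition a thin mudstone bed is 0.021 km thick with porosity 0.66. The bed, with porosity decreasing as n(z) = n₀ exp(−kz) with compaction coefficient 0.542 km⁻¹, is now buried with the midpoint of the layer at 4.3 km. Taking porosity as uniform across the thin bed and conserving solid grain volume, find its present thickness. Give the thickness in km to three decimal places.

0.008 km

Porosity at 4.3 km: n = 0.66·exp(−0.542×4.3) = 0.0642
Solid-volume conservation: h(1−n) = h₀(1−n₀) ⇒ h = h₀·(1−n₀)/(1−n)
h = 0.021 × (1 − 0.66)/(1 − 0.0642) = 0.021 × 0.3633 = 0.0076 km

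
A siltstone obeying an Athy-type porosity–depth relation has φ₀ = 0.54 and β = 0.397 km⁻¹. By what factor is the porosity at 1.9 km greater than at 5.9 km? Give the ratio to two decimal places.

4.89

φ(d₁)/φ(d₂) = e^(−β·d₁)/e^(−β·d₂) = e^{β(d₂−d₁)}
= exp(0.397 × 4) = exp(1.588) = 4.8940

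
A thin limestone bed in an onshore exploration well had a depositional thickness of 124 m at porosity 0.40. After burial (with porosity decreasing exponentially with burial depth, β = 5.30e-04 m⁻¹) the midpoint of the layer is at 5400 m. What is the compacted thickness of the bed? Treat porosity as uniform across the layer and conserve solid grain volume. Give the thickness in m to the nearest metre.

Working in km (1 km = 1000 m; β in km⁻¹ = β in m⁻¹ × 1000):
Porosity at 5.4 km: n = 0.4·exp(−0.53×5.4) = 0.0229
Solid-volume conservation: h(1−n) = h₀(1−n₀) ⇒ h = h₀·(1−n₀)/(1−n)
h = 0.124 × (1 − 0.4)/(1 − 0.0229) = 0.124 × 0.6140 = 0.0761 km

76 m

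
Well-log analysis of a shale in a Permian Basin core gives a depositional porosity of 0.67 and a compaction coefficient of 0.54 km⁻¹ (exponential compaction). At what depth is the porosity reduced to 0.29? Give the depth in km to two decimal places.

Invert Athy's law: z = ln(φ₀/φ) / k
z = ln(0.67/0.29) / 0.54 = ln(2.31) / 0.54 = 0.8374 / 0.54 = 1.551 km

1.55 km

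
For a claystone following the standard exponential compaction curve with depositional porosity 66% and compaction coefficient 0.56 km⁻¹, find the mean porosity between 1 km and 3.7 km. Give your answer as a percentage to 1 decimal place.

19.4%

⟨phi⟩ = (1/(z₂−z₁)) ∫ phi₀ e^(−kz) dz = phi₀·(e^(−k·z₁) − e^(−k·z₂)) / (k·(z₂−z₁))
e^(−0.56×1) = 0.5712; e^(−0.56×3.7) = 0.1259
⟨phi⟩ = 0.66 × (0.5712 − 0.1259) / (0.56 × 2.7) = 0.66 × 0.2945 = 0.1944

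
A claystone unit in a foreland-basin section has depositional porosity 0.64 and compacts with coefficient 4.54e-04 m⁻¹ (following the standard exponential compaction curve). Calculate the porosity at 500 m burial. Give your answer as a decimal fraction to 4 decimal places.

0.5100

Working in km (1 km = 1000 m; c in km⁻¹ = c in m⁻¹ × 1000):
n = n₀·exp(−c·Z) = 0.64 × exp(−0.454 × 0.5) = 0.64 × exp(−0.227)
  = 0.64 × 0.7969 = 0.5100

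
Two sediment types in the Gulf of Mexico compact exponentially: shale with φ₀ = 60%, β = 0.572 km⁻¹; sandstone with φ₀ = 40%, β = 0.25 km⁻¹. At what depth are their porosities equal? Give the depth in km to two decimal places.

1.26 km

Set φ₀ₐ e^(−βₐz) = φ₀ᵦ e^(−βᵦz) ⇒ ln(φ₀ₐ/φ₀ᵦ) = (βₐ − βᵦ)·z
z = ln(0.6/0.4) / (0.572 − 0.25) = 0.4055 / 0.322 = 1.259 km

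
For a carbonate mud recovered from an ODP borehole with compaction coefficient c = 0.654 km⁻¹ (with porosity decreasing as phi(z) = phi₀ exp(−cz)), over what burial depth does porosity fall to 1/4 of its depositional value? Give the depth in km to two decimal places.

phi/phi₀ = 1/4 ⇒ exp(−c·z) = 1/4 ⇒ z = ln(4) / c
z = 1.3863 / 0.654 = 2.120 km

2.12 km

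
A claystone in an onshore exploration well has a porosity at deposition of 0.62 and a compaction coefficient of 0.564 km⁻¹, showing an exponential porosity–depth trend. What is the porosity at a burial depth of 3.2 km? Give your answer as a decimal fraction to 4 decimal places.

n = n₀·exp(−k·d) = 0.62 × exp(−0.564 × 3.2) = 0.62 × exp(−1.805)
  = 0.62 × 0.1645 = 0.1020

0.1020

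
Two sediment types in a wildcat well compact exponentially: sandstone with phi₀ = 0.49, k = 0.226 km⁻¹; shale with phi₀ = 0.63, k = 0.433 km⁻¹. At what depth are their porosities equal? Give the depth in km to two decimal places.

1.21 km

Set phi₀ₐ e^(−kₐd) = phi₀ᵦ e^(−kᵦd) ⇒ ln(phi₀ₐ/phi₀ᵦ) = (kₐ − kᵦ)·d
d = ln(0.49/0.63) / (0.226 − 0.433) = -0.2513 / -0.207 = 1.214 km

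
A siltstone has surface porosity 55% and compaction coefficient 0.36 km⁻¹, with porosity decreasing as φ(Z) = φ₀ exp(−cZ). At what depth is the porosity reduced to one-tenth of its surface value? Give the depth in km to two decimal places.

6.40 km

φ/φ₀ = 1/10 ⇒ exp(−c·Z) = 1/10 ⇒ Z = ln(10) / c
Z = 2.3026 / 0.36 = 6.396 km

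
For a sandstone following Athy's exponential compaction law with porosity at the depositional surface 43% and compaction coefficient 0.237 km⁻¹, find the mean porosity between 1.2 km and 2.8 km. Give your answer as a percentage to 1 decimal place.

⟨phi⟩ = (1/(Z₂−Z₁)) ∫ phi₀ e^(−βZ) dZ = phi₀·(e^(−β·Z₁) − e^(−β·Z₂)) / (β·(Z₂−Z₁))
e^(−0.237×1.2) = 0.7525; e^(−0.237×2.8) = 0.5150
⟨phi⟩ = 0.43 × (0.7525 − 0.5150) / (0.237 × 1.6) = 0.43 × 0.6262 = 0.2693

26.9%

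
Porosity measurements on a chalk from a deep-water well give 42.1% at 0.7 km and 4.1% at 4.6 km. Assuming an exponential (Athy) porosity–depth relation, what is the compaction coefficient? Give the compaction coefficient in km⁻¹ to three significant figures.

0.597 km⁻¹

Athy: phi(Z) = phi₀ e^(−βZ) ⇒ phi₁/phi₂ = e^{β(Z₂−Z₁)} ⇒ β = ln(phi₁/phi₂)/(Z₂−Z₁)
β = ln(0.421/0.041) / (4.6 − 0.7) = ln(10.27) / 3.9 = 2.3291 / 3.9 = 0.5972 km⁻¹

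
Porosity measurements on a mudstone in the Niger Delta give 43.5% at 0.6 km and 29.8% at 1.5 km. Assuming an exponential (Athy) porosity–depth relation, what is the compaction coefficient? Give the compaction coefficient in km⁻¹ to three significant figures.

Athy: n(Z) = n₀ e^(−kZ) ⇒ n₁/n₂ = e^{k(Z₂−Z₁)} ⇒ k = ln(n₁/n₂)/(Z₂−Z₁)
k = ln(0.435/0.298) / (1.5 − 0.6) = ln(1.46) / 0.9 = 0.3783 / 0.9 = 0.4203 km⁻¹

0.420 km⁻¹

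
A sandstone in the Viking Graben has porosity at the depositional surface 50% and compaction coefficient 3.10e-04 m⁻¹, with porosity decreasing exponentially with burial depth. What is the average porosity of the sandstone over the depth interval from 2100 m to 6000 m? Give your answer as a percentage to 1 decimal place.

Working in km (1 km = 1000 m; k in km⁻¹ = k in m⁻¹ × 1000):
⟨φ⟩ = (1/(d₂−d₁)) ∫ φ₀ e^(−kd) dd = φ₀·(e^(−k·d₁) − e^(−k·d₂)) / (k·(d₂−d₁))
e^(−0.31×2.1) = 0.5215; e^(−0.31×6) = 0.1557
⟨φ⟩ = 0.5 × (0.5215 − 0.1557) / (0.31 × 3.9) = 0.5 × 0.3026 = 0.1513

15.1%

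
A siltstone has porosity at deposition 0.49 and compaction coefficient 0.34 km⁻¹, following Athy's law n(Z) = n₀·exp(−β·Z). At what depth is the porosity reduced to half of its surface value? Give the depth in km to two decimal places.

n/n₀ = 1/2 ⇒ exp(−β·Z) = 1/2 ⇒ Z = ln(2) / β
Z = 0.6931 / 0.34 = 2.039 km

2.04 km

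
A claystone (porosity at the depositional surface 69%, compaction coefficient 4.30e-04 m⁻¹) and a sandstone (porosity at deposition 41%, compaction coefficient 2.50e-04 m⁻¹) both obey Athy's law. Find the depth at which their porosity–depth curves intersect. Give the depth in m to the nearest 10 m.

Working in km (1 km = 1000 m; β in km⁻¹ = β in m⁻¹ × 1000):
Set φ₀ₐ e^(−βₐZ) = φ₀ᵦ e^(−βᵦZ) ⇒ ln(φ₀ₐ/φ₀ᵦ) = (βₐ − βᵦ)·Z
Z = ln(0.69/0.41) / (0.43 − 0.25) = 0.5205 / 0.18 = 2.892 km

2890 m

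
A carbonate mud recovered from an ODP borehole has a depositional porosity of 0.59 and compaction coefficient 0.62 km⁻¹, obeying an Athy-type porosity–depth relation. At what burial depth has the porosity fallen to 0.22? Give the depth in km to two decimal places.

Invert Athy's law: Z = ln(φ₀/φ) / k
Z = ln(0.59/0.22) / 0.62 = ln(2.682) / 0.62 = 0.9865 / 0.62 = 1.591 km

1.59 km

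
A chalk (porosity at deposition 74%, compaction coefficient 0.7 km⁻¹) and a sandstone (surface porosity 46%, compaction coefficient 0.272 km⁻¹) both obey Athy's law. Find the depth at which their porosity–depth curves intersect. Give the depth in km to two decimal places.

1.11 km

Set n₀ₐ e^(−βₐZ) = n₀ᵦ e^(−βᵦZ) ⇒ ln(n₀ₐ/n₀ᵦ) = (βₐ − βᵦ)·Z
Z = ln(0.74/0.46) / (0.7 − 0.272) = 0.4754 / 0.428 = 1.111 km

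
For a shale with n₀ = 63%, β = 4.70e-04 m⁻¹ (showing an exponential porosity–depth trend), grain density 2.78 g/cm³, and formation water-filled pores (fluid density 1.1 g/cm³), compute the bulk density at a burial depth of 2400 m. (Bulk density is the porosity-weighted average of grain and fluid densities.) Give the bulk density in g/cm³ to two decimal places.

2.44 g/cm³

Working in km (1 km = 1000 m; β in km⁻¹ = β in m⁻¹ × 1000):
Porosity at depth: n = 0.63·exp(−0.47×2.4) = 0.63×0.3237 = 0.2039
Bulk density: ρ_b = (1−n)ρ_g + n·ρ_f = 0.7961×2.78 + 0.2039×1.1
       = 2.213 + 0.224 = 2.437 g/cm³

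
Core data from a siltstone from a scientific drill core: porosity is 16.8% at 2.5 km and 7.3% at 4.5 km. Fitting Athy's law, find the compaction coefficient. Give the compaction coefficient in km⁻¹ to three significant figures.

Athy: n(d) = n₀ e^(−βd) ⇒ n₁/n₂ = e^{β(d₂−d₁)} ⇒ β = ln(n₁/n₂)/(d₂−d₁)
β = ln(0.168/0.073) / (4.5 − 2.5) = ln(2.301) / 2 = 0.8335 / 2 = 0.4168 km⁻¹

0.417 km⁻¹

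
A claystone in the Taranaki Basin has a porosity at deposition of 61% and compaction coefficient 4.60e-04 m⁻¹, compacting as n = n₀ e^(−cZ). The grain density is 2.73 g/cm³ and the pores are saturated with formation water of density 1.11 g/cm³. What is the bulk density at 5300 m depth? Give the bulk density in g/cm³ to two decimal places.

2.64 g/cm³

Working in km (1 km = 1000 m; c in km⁻¹ = c in m⁻¹ × 1000):
Porosity at depth: n = 0.61·exp(−0.46×5.3) = 0.61×0.0873 = 0.0533
Bulk density: ρ_b = (1−n)ρ_g + n·ρ_f = 0.9467×2.73 + 0.0533×1.11
       = 2.585 + 0.059 = 2.644 g/cm³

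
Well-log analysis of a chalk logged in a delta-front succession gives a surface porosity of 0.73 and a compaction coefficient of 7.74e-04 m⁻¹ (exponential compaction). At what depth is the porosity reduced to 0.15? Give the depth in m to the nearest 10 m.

Working in km (1 km = 1000 m; β in km⁻¹ = β in m⁻¹ × 1000):
Invert Athy's law: d = ln(n₀/n) / β
d = ln(0.73/0.15) / 0.774 = ln(4.867) / 0.774 = 1.5824 / 0.774 = 2.044 km

2040 m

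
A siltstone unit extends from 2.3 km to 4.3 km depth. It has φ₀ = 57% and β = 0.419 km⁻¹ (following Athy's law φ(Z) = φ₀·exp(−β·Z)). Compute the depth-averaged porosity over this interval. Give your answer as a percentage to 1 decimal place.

⟨φ⟩ = (1/(Z₂−Z₁)) ∫ φ₀ e^(−βZ) dZ = φ₀·(e^(−β·Z₁) − e^(−β·Z₂)) / (β·(Z₂−Z₁))
e^(−0.419×2.3) = 0.3815; e^(−0.419×4.3) = 0.1650
⟨φ⟩ = 0.57 × (0.3815 − 0.1650) / (0.419 × 2) = 0.57 × 0.2583 = 0.1472

14.7%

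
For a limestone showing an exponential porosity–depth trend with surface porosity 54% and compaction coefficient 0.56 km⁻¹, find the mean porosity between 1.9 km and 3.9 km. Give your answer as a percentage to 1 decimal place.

⟨φ⟩ = (1/(d₂−d₁)) ∫ φ₀ e^(−cd) dd = φ₀·(e^(−c·d₁) − e^(−c·d₂)) / (c·(d₂−d₁))
e^(−0.56×1.9) = 0.3451; e^(−0.56×3.9) = 0.1126
⟨φ⟩ = 0.54 × (0.3451 − 0.1126) / (0.56 × 2) = 0.54 × 0.2076 = 0.1121

11.2%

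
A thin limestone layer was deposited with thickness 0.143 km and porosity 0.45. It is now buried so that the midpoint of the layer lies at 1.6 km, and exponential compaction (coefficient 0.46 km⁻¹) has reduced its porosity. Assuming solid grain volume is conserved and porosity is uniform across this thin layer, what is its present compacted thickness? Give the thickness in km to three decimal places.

Porosity at 1.6 km: n = 0.45·exp(−0.46×1.6) = 0.2156
Solid-volume conservation: h(1−n) = h₀(1−n₀) ⇒ h = h₀·(1−n₀)/(1−n)
h = 0.143 × (1 − 0.45)/(1 − 0.2156) = 0.143 × 0.7011 = 0.1003 km

0.100 km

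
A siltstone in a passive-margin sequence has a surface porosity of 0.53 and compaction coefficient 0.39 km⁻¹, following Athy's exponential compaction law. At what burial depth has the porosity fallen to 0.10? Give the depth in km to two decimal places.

Invert Athy's law: Z = ln(φ₀/φ) / β
Z = ln(0.53/0.1) / 0.39 = ln(5.3) / 0.39 = 1.6677 / 0.39 = 4.276 km

4.28 km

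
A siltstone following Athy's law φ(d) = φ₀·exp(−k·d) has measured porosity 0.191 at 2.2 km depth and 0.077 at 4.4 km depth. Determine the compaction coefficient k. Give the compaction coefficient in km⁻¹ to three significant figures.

Athy: φ(d) = φ₀ e^(−kd) ⇒ φ₁/φ₂ = e^{k(d₂−d₁)} ⇒ k = ln(φ₁/φ₂)/(d₂−d₁)
k = ln(0.191/0.077) / (4.4 − 2.2) = ln(2.481) / 2.2 = 0.9085 / 2.2 = 0.4129 km⁻¹

0.413 km⁻¹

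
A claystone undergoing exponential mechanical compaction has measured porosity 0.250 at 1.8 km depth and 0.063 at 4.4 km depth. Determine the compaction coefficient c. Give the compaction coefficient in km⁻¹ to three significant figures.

Athy: φ(d) = φ₀ e^(−cd) ⇒ φ₁/φ₂ = e^{c(d₂−d₁)} ⇒ c = ln(φ₁/φ₂)/(d₂−d₁)
c = ln(0.25/0.063) / (4.4 − 1.8) = ln(3.968) / 2.6 = 1.3783 / 2.6 = 0.5301 km⁻¹

0.530 km⁻¹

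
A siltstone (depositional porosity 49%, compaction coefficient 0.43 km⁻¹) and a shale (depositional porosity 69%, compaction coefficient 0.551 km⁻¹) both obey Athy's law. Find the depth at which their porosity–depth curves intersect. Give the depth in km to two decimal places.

Set φ₀ₐ e^(−kₐz) = φ₀ᵦ e^(−kᵦz) ⇒ ln(φ₀ₐ/φ₀ᵦ) = (kₐ − kᵦ)·z
z = ln(0.49/0.69) / (0.43 − 0.551) = -0.3423 / -0.121 = 2.829 km

2.83 km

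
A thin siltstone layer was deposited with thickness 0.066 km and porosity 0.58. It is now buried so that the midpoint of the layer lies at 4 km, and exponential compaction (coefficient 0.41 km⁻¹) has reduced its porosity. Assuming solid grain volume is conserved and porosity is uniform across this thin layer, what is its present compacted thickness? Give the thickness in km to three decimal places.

0.031 km

Porosity at 4 km: phi = 0.58·exp(−0.41×4) = 0.1125
Solid-volume conservation: h(1−phi) = h₀(1−phi₀) ⇒ h = h₀·(1−phi₀)/(1−phi)
h = 0.066 × (1 − 0.58)/(1 − 0.1125) = 0.066 × 0.4732 = 0.0312 km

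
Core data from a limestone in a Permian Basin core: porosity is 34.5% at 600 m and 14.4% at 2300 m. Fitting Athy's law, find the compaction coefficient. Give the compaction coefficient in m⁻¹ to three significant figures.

Working in km (1 km = 1000 m; c in km⁻¹ = c in m⁻¹ × 1000):
Athy: φ(d) = φ₀ e^(−cd) ⇒ φ₁/φ₂ = e^{c(d₂−d₁)} ⇒ c = ln(φ₁/φ₂)/(d₂−d₁)
c = ln(0.345/0.144) / (2.3 − 0.6) = ln(2.396) / 1.7 = 0.8737 / 1.7 = 0.514 km⁻¹

0.000514 m⁻¹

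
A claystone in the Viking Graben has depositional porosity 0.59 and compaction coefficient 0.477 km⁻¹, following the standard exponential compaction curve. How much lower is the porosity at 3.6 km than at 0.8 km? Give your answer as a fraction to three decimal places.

phi(0.8) = 0.59·e^(−0.477×0.8) = 0.4028
phi(3.6) = 0.59·e^(−0.477×3.6) = 0.1059
Δphi = 0.4028 − 0.1059 = 0.2969

0.297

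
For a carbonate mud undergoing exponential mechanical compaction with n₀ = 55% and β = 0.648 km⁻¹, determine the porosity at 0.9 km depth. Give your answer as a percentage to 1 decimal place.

30.7%

n = n₀·exp(−β·Z) = 0.55 × exp(−0.648 × 0.9) = 0.55 × exp(−0.5832)
  = 0.55 × 0.5581 = 0.3070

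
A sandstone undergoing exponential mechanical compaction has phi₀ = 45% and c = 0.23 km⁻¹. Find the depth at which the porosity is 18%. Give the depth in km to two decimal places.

3.98 km

Invert Athy's law: z = ln(phi₀/phi) / c
z = ln(0.45/0.18) / 0.23 = ln(2.5) / 0.23 = 0.9163 / 0.23 = 3.984 km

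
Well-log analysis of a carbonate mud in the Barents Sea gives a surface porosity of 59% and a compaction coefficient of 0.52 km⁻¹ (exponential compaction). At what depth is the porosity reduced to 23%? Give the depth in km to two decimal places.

Invert Athy's law: Z = ln(φ₀/φ) / β
Z = ln(0.59/0.23) / 0.52 = ln(2.565) / 0.52 = 0.9420 / 0.52 = 1.812 km

1.81 km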